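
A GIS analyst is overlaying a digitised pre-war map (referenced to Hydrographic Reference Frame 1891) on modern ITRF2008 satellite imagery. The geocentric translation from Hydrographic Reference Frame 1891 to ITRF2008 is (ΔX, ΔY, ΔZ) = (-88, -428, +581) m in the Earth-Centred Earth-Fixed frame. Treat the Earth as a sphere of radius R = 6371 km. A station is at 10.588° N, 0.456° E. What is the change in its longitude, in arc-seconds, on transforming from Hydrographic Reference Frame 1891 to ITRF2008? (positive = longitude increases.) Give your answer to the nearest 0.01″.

sin φ = 0.183745, cos φ = 0.982974, sin λ = 0.007959, cos λ = 0.999968.
East component: ΔE = −sin λ·ΔX + cos λ·ΔY = −(0.007959)(-88) + (0.999968)(-428) = -427.29 m.
1° of latitude spans πR/180 = 111195 m; at latitude φ, 1° of longitude spans that × cos φ = 109301.7 m, so Δλ = -427.29 / 109301.7 × 3600 = -14.073″.

Δλ = -14.07″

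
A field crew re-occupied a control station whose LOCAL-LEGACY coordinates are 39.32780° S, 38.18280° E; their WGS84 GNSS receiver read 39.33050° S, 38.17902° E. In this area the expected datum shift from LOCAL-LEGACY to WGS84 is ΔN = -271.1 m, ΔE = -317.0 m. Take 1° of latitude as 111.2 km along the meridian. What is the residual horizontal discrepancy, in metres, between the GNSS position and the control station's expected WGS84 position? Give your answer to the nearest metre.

30 m

Observed coordinate differences: Δφ = -0.00270°, Δλ = -0.00378°.
Converting to metres (1° lat = 111200 m, cos φ = 0.773533): observed ΔN = -300.2 m, observed ΔE = -325.1 m.
Subtracting the expected shift leaves a residual of -300.2 − (-271.1) = -29.1 m north and -325.1 − (-317.0) = -8.1 m east.
Residual distance = √((-29.1)² + (-8.1)²) = 30.3 m.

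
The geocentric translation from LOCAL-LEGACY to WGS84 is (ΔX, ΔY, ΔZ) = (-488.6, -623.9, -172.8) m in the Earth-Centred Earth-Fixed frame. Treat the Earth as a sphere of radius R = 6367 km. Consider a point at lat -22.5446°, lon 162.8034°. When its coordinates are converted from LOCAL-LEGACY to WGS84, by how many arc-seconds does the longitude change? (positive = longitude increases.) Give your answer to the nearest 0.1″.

sin φ = -0.383402, cos φ = 0.923581, sin λ = 0.295651, cos λ = -0.955296.
East component: ΔE = −sin λ·ΔX + cos λ·ΔY = −(0.295651)(-488.6) + (-0.955296)(-623.9) = 740.46 m.
1° of latitude spans πR/180 = 111125 m; at latitude φ, 1° of longitude spans that × cos φ = 102633.1 m, so Δλ = 740.46 / 102633.1 × 3600 = 25.973″.

Δλ = 26.0″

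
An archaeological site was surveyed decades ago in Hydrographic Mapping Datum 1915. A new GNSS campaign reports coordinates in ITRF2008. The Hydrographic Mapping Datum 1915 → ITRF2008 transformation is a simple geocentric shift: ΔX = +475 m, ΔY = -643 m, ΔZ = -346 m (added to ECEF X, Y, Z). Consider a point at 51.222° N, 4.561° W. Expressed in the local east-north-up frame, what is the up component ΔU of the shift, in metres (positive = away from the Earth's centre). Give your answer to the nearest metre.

ΔU = 59 m

The local up (radial) axis is (cos φ cos λ, cos φ sin λ, sin φ), giving ΔU = 296.553 + 32.024 − 269.734 = 58.84 m.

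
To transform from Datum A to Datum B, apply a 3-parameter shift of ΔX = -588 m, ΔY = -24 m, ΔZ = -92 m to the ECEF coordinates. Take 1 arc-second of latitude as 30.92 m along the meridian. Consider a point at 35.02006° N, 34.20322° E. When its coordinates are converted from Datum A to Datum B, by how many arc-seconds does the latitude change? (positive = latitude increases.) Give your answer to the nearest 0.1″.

Δφ = 6.8″

sin φ = 0.573863, cos φ = 0.818951, sin λ = 0.562130, cos λ = 0.827049.
North component: ΔN = −sin φ cos λ·ΔX − sin φ sin λ·ΔY + cos φ·ΔZ = −(0.573863)(0.827049)(-588) − (0.573863)(0.562130)(-24) + (0.818951)(-92) = 211.47 m.
1° of latitude spans 3600 × 30.92 = 111312 m, so Δφ = 211.47 / 111312 × 3600 = 6.839″.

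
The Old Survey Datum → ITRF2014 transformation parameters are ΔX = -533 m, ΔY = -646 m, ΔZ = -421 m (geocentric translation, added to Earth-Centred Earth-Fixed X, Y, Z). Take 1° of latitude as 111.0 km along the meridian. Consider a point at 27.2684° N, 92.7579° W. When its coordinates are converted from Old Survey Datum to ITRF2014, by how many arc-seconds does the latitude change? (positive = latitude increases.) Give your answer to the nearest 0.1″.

Δφ = -22.1″

sin φ = 0.458159, cos φ = 0.888870, sin λ = -0.998842, cos λ = -0.048116.
North component: ΔN = −sin φ cos λ·ΔX − sin φ sin λ·ΔY + cos φ·ΔZ = −(0.458159)(-0.048116)(-533) − (0.458159)(-0.998842)(-646) + (0.888870)(-421) = -681.59 m.
1° of latitude spans 111000 m, so Δφ = -681.59 / 111000 × 3600 = -22.106″.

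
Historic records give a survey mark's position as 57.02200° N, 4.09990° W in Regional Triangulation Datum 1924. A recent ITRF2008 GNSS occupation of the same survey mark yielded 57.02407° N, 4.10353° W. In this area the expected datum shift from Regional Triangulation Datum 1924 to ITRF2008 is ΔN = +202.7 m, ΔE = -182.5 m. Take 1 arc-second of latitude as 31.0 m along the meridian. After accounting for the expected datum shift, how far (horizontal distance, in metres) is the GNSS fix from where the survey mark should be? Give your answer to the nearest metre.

47 m

Observed coordinate differences: Δφ = +0.00207°, Δλ = -0.00363°.
Converting to metres (1° lat = 111600 m, cos φ = 0.544317): observed ΔN = 231.0 m, observed ΔE = -220.5 m.
Subtracting the expected shift leaves a residual of 231.0 − (202.7) = 28.3 m north and -220.5 − (-182.5) = -38.0 m east.
Residual distance = √(28.3² + (-38.0)²) = 47.4 m.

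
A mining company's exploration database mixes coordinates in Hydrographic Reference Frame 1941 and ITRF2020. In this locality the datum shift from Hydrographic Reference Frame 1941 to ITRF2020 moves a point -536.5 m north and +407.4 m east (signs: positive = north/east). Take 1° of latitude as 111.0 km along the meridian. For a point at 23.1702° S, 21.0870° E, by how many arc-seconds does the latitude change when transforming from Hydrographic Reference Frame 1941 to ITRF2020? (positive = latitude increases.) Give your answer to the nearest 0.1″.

Δφ = -17.4″

1° of latitude = 111.0 km, so Δφ = -536.5 / 111000 = -0.0048333° = -17.400″.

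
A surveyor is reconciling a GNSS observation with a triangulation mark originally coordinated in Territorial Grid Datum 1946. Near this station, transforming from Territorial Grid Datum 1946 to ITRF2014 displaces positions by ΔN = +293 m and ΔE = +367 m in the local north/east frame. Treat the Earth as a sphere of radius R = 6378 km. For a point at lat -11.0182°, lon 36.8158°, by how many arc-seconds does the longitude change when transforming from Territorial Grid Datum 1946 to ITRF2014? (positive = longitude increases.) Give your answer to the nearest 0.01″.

Δλ = 12.09″

At latitude -11.0182°, cos φ = 0.981567.
One radian of longitude at latitude φ spans R cos φ, so Δλ = ΔE / (R cos φ) = 367.0 / (6378000 × 0.981567) = 5.8622e-05 rad = 12.092″.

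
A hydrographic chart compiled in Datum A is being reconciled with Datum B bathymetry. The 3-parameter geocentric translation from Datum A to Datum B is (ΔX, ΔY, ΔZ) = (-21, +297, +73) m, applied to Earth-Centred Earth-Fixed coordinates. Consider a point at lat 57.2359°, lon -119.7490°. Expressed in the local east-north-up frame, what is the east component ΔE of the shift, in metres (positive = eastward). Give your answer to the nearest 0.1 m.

ΔE = -165.6 m

The local east axis at (φ, λ) is (−sin λ, cos λ, 0), so ΔE = −sin(-119.7490°)·(-21) + cos(-119.7490°)·297 = -165.60 m.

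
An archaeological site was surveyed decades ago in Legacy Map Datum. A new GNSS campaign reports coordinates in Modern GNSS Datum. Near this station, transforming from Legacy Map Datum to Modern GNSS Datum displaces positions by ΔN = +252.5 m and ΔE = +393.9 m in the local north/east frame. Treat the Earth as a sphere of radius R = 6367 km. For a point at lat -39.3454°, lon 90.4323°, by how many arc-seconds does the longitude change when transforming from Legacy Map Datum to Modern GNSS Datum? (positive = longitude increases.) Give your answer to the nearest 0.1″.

Δλ = 16.5″

At latitude -39.3454°, cos φ = 0.773338.
One radian of longitude at latitude φ spans R cos φ, so Δλ = ΔE / (R cos φ) = 393.9 / (6367000 × 0.773338) = 7.9998e-05 rad = 16.501″.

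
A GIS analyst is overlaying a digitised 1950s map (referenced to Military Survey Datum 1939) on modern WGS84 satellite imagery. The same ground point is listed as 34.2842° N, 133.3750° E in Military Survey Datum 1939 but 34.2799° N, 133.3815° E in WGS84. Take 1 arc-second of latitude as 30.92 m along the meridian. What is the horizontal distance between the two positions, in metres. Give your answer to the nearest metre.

766 m

Δφ = 34.2799° − 34.2842° = -0.0043°; Δλ = 133.3815° − 133.3750° = +0.0065°.
1° of latitude = 3600 × 30.92 = 111312 m.
ΔN = Δφ × 111312 = -478.6 m; ΔE = Δλ × 111312 × cos(34.2842°) = +0.0065 × 111312 × 0.826254 = 597.8 m.
Distance = √(ΔE² + ΔN²) = √(597.8² + (-478.6)²) = 765.8 m.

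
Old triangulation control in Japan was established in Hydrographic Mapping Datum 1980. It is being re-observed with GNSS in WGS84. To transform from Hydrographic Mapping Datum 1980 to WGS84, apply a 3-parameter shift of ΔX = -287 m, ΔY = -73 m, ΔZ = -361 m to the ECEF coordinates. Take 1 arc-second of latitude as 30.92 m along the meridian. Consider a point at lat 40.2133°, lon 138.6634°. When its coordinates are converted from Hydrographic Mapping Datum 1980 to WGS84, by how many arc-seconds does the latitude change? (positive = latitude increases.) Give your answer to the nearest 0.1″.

Δφ = -12.4″

sin φ = 0.645635, cos φ = 0.763646, sin λ = 0.660481, cos λ = -0.750842.
North component: ΔN = −sin φ cos λ·ΔX − sin φ sin λ·ΔY + cos φ·ΔZ = −(0.645635)(-0.750842)(-287) − (0.645635)(0.660481)(-73) + (0.763646)(-361) = -383.68 m.
1° of latitude spans 3600 × 30.92 = 111312 m, so Δφ = -383.68 / 111312 × 3600 = -12.409″.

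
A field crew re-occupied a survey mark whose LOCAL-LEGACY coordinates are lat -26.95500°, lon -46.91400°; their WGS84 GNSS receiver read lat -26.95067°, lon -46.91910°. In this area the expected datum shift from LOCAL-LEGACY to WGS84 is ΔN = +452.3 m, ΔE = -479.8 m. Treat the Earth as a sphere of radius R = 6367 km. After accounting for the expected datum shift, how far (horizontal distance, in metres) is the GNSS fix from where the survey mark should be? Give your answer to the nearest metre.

Observed coordinate differences: Δφ = +0.00433°, Δλ = -0.00510°.
Converting to metres (1° lat = 111125 m, cos φ = 0.891363): observed ΔN = 481.2 m, observed ΔE = -505.2 m.
Subtracting the expected shift leaves a residual of 481.2 − (452.3) = 28.9 m north and -505.2 − (-479.8) = -25.4 m east.
Residual distance = √(28.9² + (-25.4)²) = 38.4 m.

38 m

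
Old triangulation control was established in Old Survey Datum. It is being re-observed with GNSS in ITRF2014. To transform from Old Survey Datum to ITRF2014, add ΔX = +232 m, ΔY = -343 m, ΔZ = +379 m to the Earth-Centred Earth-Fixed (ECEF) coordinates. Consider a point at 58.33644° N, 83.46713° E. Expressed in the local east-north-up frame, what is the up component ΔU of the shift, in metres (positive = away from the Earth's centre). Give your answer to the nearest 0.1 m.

ΔU = 157.6 m

At φ = 58.33644°, λ = 83.46713°: sin φ = 0.851145, cos φ = 0.524930, sin λ = 0.993507, cos λ = 0.113773.
ΔU = cos φ cos λ·ΔX + cos φ sin λ·ΔY + sin φ·ΔZ = (0.524930)(0.113773)(232) + (0.524930)(0.993507)(-343) + (0.851145)(379) = 157.56 m.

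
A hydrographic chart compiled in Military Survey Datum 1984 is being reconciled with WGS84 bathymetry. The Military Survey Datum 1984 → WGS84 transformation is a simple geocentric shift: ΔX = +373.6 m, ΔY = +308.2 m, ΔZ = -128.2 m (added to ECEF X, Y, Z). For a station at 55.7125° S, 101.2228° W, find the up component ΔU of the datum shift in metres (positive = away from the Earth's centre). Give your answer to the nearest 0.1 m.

ΔU = -105.3 m

At φ = -55.7125°, λ = -101.2228°: sin φ = -0.826221, cos φ = 0.563346, sin λ = -0.980878, cos λ = -0.194625.
ΔU = cos φ cos λ·ΔX + cos φ sin λ·ΔY + sin φ·ΔZ = (0.563346)(-0.194625)(373.6) + (0.563346)(-0.980878)(308.2) + (-0.826221)(-128.2) = -105.34 m.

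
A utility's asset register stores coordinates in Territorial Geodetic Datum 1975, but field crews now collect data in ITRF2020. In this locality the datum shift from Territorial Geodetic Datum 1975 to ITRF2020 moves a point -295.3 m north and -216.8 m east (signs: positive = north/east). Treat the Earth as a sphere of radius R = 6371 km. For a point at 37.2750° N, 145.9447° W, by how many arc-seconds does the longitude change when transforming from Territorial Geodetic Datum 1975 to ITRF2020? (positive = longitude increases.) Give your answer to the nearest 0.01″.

At latitude 37.2750°, cos φ = 0.795738.
One radian of longitude at latitude φ spans R cos φ, so Δλ = ΔE / (R cos φ) = -216.8 / (6371000 × 0.795738) = -4.2764e-05 rad = -8.821″.

Δλ = -8.82″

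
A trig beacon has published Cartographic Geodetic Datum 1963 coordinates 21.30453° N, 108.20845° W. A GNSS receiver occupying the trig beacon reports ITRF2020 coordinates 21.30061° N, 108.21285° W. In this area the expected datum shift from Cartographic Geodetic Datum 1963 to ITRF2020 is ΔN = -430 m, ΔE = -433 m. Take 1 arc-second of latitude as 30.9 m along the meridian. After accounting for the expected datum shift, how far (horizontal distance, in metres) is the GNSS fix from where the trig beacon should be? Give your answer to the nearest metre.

Observed coordinate differences: Δφ = -0.00392°, Δλ = -0.00440°.
Converting to metres (1° lat = 111240 m, cos φ = 0.931663): observed ΔN = -436.1 m, observed ΔE = -456.0 m.
Subtracting the expected shift leaves a residual of -436.1 − (-430) = -6.1 m north and -456.0 − (-433) = -23.0 m east.
Residual distance = √((-6.1)² + (-23.0)²) = 23.8 m.

24 m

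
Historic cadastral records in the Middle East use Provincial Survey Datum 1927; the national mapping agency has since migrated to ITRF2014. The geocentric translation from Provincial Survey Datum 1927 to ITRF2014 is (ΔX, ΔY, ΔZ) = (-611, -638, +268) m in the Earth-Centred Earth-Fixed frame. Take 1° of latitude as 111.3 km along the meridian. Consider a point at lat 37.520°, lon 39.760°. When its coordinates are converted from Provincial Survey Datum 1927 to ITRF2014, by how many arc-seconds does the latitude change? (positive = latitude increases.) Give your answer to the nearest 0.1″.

sin φ = 0.609038, cos φ = 0.793141, sin λ = 0.639573, cos λ = 0.768730.
North component: ΔN = −sin φ cos λ·ΔX − sin φ sin λ·ΔY + cos φ·ΔZ = −(0.609038)(0.768730)(-611) − (0.609038)(0.639573)(-638) + (0.793141)(268) = 747.14 m.
1° of latitude spans 111300 m, so Δφ = 747.14 / 111300 × 3600 = 24.166″.

Δφ = 24.2″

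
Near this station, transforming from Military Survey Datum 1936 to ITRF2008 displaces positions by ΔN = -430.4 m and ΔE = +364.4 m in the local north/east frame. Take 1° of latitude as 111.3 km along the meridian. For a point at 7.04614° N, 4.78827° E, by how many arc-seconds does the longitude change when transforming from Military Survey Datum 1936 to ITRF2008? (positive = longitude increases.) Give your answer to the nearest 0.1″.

Δλ = 11.9″

At latitude 7.04614°, cos φ = 0.992448.
1° of longitude at this latitude = 111.3 × cos φ = 110.46 km, so Δλ = 364.4 / 110459.4 = 0.0032989° = 11.876″.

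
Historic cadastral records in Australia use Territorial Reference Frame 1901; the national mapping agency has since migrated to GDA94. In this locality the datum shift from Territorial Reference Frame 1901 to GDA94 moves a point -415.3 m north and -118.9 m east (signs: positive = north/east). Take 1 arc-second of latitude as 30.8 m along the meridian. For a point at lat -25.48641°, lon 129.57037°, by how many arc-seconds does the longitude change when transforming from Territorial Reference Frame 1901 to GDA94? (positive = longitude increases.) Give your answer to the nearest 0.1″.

Δλ = -4.3″

At latitude -25.48641°, cos φ = 0.902687.
1″ of longitude at this latitude = 30.80 × cos φ = 27.8028 m, so Δλ = -118.9 / 27.8028 = -4.277″.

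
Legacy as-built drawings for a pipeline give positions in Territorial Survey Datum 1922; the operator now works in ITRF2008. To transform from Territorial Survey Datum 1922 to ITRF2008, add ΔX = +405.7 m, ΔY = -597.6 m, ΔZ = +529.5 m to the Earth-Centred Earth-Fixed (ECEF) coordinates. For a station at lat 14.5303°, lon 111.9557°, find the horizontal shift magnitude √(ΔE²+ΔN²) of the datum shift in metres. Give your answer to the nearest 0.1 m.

706.4 m

The local east axis at (φ, λ) is (−sin λ, cos λ, 0), so ΔE = −sin(111.9557°)·405.7 + cos(111.9557°)·(-597.6) = -152.84 m.
The local north axis is (−sin φ cos λ, −sin φ sin λ, cos φ), giving ΔN = 38.057 + 139.059 + 512.564 = 689.68 m.
Horizontal magnitude = √(ΔE² + ΔN²) = √((-152.84)² + 689.68²) = 706.41 m.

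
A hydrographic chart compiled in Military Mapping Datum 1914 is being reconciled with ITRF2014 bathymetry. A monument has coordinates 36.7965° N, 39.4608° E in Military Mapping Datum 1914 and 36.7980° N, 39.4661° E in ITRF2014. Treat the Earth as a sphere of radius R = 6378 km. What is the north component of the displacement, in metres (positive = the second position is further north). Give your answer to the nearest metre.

Δφ = 36.7980° − 36.7965° = +0.0015°; Δλ = 39.4661° − 39.4608° = +0.0053°.
1° along a meridian = πR/180 = 111317 m.
ΔN = Δφ × 111317 = 167.0 m; ΔE = Δλ × 111317 × cos(36.7965°) = +0.0053 × 111317 × 0.800768 = 472.4 m.

ΔN = 167 m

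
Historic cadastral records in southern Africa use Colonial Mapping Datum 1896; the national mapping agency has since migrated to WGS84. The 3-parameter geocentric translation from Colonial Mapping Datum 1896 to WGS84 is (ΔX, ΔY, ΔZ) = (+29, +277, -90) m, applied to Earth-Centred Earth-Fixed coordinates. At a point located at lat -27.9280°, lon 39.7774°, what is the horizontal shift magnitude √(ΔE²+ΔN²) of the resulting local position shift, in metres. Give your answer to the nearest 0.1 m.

At φ = -27.9280°, λ = 39.7774°: sin φ = -0.468362, cos φ = 0.883537, sin λ = 0.639807, cos λ = 0.768536.
ΔE = −sin λ·ΔX + cos λ·ΔY = −(0.639807)·(29) + (0.768536)·(277) = 194.33 m.
ΔN = −sin φ cos λ·ΔX − sin φ sin λ·ΔY + cos φ·ΔZ = −(-0.468362)(0.768536)(29) − (-0.468362)(0.639807)(277) + (0.883537)(-90) = 13.93 m.
Horizontal magnitude = √(ΔE² + ΔN²) = √(194.33² + 13.93²) = 194.83 m.

194.8 m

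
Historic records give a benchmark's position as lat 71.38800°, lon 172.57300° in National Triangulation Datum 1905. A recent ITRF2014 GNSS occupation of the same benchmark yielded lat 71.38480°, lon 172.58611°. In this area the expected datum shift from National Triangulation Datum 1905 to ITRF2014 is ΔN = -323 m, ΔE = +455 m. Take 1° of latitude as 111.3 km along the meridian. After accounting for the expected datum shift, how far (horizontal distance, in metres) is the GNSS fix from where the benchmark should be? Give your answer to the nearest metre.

Observed coordinate differences: Δφ = -0.00320°, Δλ = +0.01311°.
Converting to metres (1° lat = 111300 m, cos φ = 0.319158): observed ΔN = -356.2 m, observed ΔE = 465.7 m.
Subtracting the expected shift leaves a residual of -356.2 − (-323) = -33.2 m north and 465.7 − (455) = 10.7 m east.
Residual distance = √((-33.2)² + 10.7²) = 34.8 m.

35 m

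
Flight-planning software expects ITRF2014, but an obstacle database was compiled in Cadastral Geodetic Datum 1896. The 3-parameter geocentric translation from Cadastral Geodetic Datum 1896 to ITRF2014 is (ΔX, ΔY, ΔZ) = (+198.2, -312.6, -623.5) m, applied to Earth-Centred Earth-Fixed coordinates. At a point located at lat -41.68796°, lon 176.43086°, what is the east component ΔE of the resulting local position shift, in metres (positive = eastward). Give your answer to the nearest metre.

At φ = -41.68796°, λ = 176.43086°: sin φ = -0.665073, cos φ = 0.746778, sin λ = 0.062253, cos λ = -0.998060.
ΔE = −sin λ·ΔX + cos λ·ΔY = −(0.062253)·(198.2) + (-0.998060)·(-312.6) = 299.66 m.

ΔE = 300 m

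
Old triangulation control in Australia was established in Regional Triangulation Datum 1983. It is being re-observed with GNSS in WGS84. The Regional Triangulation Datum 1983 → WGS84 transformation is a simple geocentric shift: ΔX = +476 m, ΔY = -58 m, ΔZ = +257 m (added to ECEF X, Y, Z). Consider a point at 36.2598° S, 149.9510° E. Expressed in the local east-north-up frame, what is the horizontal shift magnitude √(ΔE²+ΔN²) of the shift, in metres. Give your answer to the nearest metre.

The local east axis at (φ, λ) is (−sin λ, cos λ, 0), so ΔE = −sin(149.9510°)·476 + cos(149.9510°)·(-58) = -188.15 m.
The local north axis is (−sin φ cos λ, −sin φ sin λ, cos φ), giving ΔN = -243.691 − 17.177 + 207.230 = -53.64 m.
Horizontal magnitude = √(ΔE² + ΔN²) = √((-188.15)² + (-53.64)²) = 195.64 m.

196 m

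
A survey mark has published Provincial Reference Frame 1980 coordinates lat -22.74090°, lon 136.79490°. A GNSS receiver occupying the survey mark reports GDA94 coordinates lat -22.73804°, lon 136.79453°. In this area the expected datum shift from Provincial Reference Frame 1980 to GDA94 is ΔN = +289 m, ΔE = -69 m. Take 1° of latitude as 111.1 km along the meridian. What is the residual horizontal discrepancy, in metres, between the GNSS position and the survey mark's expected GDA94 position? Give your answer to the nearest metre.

Observed coordinate differences: Δφ = +0.00286°, Δλ = -0.00037°.
Converting to metres (1° lat = 111100 m, cos φ = 0.922262): observed ΔN = 317.7 m, observed ΔE = -37.9 m.
Subtracting the expected shift leaves a residual of 317.7 − (289) = 28.7 m north and -37.9 − (-69) = 31.1 m east.
Residual distance = √(28.7² + 31.1²) = 42.3 m.

42 m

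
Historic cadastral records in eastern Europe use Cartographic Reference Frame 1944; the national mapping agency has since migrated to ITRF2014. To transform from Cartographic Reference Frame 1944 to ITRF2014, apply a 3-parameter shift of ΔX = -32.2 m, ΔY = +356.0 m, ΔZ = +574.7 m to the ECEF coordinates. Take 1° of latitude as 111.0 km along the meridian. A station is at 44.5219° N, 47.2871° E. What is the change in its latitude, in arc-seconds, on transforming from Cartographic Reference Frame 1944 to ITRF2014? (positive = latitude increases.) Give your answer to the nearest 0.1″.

sin φ = 0.701182, cos φ = 0.712982, sin λ = 0.734762, cos λ = 0.678325.
North component: ΔN = −sin φ cos λ·ΔX − sin φ sin λ·ΔY + cos φ·ΔZ = −(0.701182)(0.678325)(-32.2) − (0.701182)(0.734762)(356.0) + (0.712982)(574.7) = 241.65 m.
1° of latitude spans 111000 m, so Δφ = 241.65 / 111000 × 3600 = 7.837″.

Δφ = 7.8″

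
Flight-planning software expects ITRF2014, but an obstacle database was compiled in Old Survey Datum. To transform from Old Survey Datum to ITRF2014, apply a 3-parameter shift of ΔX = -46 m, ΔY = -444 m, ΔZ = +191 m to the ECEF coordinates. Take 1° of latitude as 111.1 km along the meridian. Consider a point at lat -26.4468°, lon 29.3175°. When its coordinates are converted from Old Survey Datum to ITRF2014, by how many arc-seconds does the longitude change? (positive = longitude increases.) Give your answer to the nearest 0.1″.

Δλ = -13.2″

sin φ = -0.445367, cos φ = 0.895348, sin λ = 0.489649, cos λ = 0.871920.
East component: ΔE = −sin λ·ΔX + cos λ·ΔY = −(0.489649)(-46) + (0.871920)(-444) = -364.61 m.
1° of latitude spans 111100 m; at latitude φ, 1° of longitude spans that × cos φ = 99473.2 m, so Δλ = -364.61 / 99473.2 × 3600 = -13.195″.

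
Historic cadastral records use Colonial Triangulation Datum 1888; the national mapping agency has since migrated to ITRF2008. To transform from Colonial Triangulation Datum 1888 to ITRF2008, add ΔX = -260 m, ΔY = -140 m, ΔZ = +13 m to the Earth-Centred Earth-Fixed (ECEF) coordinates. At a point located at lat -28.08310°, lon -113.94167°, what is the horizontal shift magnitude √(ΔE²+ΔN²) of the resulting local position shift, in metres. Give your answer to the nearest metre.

218 m

At φ = -28.08310°, λ = -113.94167°: sin φ = -0.470752, cos φ = 0.882266, sin λ = -0.913959, cos λ = -0.405806.
ΔE = −sin λ·ΔX + cos λ·ΔY = −(-0.913959)·(-260) + (-0.405806)·(-140) = -180.82 m.
ΔN = −sin φ cos λ·ΔX − sin φ sin λ·ΔY + cos φ·ΔZ = −(-0.470752)(-0.405806)(-260) − (-0.470752)(-0.913959)(-140) + (0.882266)(13) = 121.37 m.
Horizontal magnitude = √(ΔE² + ΔN²) = √((-180.82)² + 121.37²) = 217.78 m.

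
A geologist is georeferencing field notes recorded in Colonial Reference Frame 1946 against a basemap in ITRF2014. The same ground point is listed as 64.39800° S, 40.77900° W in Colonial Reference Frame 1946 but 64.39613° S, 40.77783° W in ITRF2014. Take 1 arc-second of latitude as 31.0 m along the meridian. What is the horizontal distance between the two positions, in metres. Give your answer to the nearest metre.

216 m

Δφ = -64.39613° − -64.39800° = +0.00187°; Δλ = -40.77783° − -40.77900° = +0.00117°.
1° of latitude = 3600 × 31.00 = 111600 m.
ΔN = Δφ × 111600 = 208.7 m; ΔE = Δλ × 111600 × cos(-64.39800°) = +0.00117 × 111600 × 0.432117 = 56.4 m.
Distance = √(ΔE² + ΔN²) = √(56.4² + 208.7²) = 216.2 m.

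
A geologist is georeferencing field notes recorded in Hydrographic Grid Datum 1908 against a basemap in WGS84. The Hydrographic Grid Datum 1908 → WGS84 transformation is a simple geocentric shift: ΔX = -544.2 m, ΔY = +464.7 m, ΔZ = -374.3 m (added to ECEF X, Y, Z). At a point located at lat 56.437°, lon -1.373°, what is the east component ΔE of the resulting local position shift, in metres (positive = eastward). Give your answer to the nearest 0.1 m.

The local east axis at (φ, λ) is (−sin λ, cos λ, 0), so ΔE = −sin(-1.373°)·(-544.2) + cos(-1.373°)·464.7 = 451.53 m.

ΔE = 451.5 m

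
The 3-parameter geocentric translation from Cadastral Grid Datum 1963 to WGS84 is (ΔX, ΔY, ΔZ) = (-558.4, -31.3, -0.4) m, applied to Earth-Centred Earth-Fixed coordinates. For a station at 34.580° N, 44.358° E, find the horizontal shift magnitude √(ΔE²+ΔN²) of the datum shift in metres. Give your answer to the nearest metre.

At φ = 34.580°, λ = 44.358°: sin φ = 0.567556, cos φ = 0.823335, sin λ = 0.699139, cos λ = 0.714985.
ΔE = −sin λ·ΔX + cos λ·ΔY = −(0.699139)·(-558.4) + (0.714985)·(-31.3) = 368.02 m.
ΔN = −sin φ cos λ·ΔX − sin φ sin λ·ΔY + cos φ·ΔZ = −(0.567556)(0.714985)(-558.4) − (0.567556)(0.699139)(-31.3) + (0.823335)(-0.4) = 238.69 m.
Horizontal magnitude = √(ΔE² + ΔN²) = √(368.02² + 238.69²) = 438.65 m.

439 m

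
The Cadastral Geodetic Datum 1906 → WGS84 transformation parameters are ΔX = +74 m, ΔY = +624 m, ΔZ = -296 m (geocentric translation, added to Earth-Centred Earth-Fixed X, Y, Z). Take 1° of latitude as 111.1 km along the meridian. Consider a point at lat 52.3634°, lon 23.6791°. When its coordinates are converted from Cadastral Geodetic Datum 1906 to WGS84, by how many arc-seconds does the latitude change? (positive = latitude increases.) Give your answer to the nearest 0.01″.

Δφ = -14.03″

sin φ = 0.791900, cos φ = 0.610651, sin λ = 0.401614, cos λ = 0.915809.
North component: ΔN = −sin φ cos λ·ΔX − sin φ sin λ·ΔY + cos φ·ΔZ = −(0.791900)(0.915809)(74) − (0.791900)(0.401614)(624) + (0.610651)(-296) = -432.88 m.
1° of latitude spans 111100 m, so Δφ = -432.88 / 111100 × 3600 = -14.027″.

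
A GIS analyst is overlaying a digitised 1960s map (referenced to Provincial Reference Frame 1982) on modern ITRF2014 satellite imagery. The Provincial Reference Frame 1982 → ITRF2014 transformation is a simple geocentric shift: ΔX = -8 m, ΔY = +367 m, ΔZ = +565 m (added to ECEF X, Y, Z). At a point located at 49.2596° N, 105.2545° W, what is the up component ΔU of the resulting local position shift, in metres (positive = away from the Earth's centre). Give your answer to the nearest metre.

At φ = 49.2596°, λ = -105.2545°: sin φ = 0.757674, cos φ = 0.652633, sin λ = -0.964767, cos λ = -0.263107.
ΔU = cos φ cos λ·ΔX + cos φ sin λ·ΔY + sin φ·ΔZ = (0.652633)(-0.263107)(-8) + (0.652633)(-0.964767)(367) + (0.757674)(565) = 198.38 m.

ΔU = 198 m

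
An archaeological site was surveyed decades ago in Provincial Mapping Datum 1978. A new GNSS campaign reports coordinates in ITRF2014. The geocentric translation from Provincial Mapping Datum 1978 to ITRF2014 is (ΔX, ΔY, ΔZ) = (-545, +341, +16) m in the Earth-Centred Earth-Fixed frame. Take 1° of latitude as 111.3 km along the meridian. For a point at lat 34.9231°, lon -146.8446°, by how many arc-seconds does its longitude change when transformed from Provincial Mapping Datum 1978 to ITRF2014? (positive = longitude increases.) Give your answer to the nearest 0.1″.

Δλ = -23.0″

sin φ = 0.572476, cos φ = 0.819921, sin λ = -0.546912, cos λ = -0.837190.
East component: ΔE = −sin λ·ΔX + cos λ·ΔY = −(-0.546912)(-545) + (-0.837190)(341) = -583.55 m.
1° of latitude spans 111300 m; at latitude φ, 1° of longitude spans that × cos φ = 91257.2 m, so Δλ = -583.55 / 91257.2 × 3600 = -23.020″.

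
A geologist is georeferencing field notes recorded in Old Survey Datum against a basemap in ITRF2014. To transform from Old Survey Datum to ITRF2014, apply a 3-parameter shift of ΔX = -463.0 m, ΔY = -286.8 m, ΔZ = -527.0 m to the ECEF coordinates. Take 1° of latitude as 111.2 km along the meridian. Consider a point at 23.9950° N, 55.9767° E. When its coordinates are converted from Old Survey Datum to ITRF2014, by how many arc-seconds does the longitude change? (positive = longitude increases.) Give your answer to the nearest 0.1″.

sin φ = 0.406657, cos φ = 0.913581, sin λ = 0.828810, cos λ = 0.559530.
East component: ΔE = −sin λ·ΔX + cos λ·ΔY = −(0.828810)(-463.0) + (0.559530)(-286.8) = 223.27 m.
1° of latitude spans 111200 m; at latitude φ, 1° of longitude spans that × cos φ = 101590.2 m, so Δλ = 223.27 / 101590.2 × 3600 = 7.912″.

Δλ = 7.9″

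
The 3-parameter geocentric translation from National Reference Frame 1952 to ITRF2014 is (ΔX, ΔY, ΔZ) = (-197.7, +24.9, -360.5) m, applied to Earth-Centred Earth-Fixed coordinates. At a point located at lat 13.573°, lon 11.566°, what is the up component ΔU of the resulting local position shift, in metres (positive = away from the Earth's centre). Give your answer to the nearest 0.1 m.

ΔU = -268.0 m

At φ = 13.573°, λ = 11.566°: sin φ = 0.234684, cos φ = 0.972072, sin λ = 0.200497, cos λ = 0.979694.
ΔU = cos φ cos λ·ΔX + cos φ sin λ·ΔY + sin φ·ΔZ = (0.972072)(0.979694)(-197.7) + (0.972072)(0.200497)(24.9) + (0.234684)(-360.5) = -268.03 m.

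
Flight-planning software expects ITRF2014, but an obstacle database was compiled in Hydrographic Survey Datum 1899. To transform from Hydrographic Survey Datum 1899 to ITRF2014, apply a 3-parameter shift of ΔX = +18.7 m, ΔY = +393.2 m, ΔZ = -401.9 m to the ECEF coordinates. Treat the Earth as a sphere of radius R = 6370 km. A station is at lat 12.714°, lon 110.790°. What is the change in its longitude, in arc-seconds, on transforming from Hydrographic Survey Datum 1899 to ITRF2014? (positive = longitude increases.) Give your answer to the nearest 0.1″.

Δλ = -5.2″

sin φ = 0.220085, cos φ = 0.975481, sin λ = 0.934888, cos λ = -0.354944.
East component: ΔE = −sin λ·ΔX + cos λ·ΔY = −(0.934888)(18.7) + (-0.354944)(393.2) = -157.05 m.
1° of latitude spans πR/180 = 111177 m; at latitude φ, 1° of longitude spans that × cos φ = 108451.5 m, so Δλ = -157.05 / 108451.5 × 3600 = -5.213″.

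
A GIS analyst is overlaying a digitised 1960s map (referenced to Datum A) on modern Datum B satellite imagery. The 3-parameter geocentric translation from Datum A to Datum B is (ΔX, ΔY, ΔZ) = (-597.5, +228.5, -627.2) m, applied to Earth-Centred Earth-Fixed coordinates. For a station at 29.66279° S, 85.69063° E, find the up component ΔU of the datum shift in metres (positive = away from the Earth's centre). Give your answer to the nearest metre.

ΔU = 469 m

At φ = -29.66279°, λ = 85.69063°: sin φ = -0.494894, cos φ = 0.868953, sin λ = 0.997173, cos λ = 0.075142.
ΔU = cos φ cos λ·ΔX + cos φ sin λ·ΔY + sin φ·ΔZ = (0.868953)(0.075142)(-597.5) + (0.868953)(0.997173)(228.5) + (-0.494894)(-627.2) = 469.38 m.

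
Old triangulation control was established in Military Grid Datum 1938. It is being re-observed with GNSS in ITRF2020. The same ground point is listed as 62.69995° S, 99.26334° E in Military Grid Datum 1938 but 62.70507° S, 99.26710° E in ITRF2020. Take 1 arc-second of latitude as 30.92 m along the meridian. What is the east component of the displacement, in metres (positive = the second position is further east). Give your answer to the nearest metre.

ΔE = 192 m

Δφ = -62.70507° − -62.69995° = -0.00512°; Δλ = 99.26710° − 99.26334° = +0.00376°.
1° of latitude = 3600 × 30.92 = 111312 m.
ΔN = Δφ × 111312 = -569.9 m; ΔE = Δλ × 111312 × cos(-62.69995°) = +0.00376 × 111312 × 0.458650 = 192.0 m.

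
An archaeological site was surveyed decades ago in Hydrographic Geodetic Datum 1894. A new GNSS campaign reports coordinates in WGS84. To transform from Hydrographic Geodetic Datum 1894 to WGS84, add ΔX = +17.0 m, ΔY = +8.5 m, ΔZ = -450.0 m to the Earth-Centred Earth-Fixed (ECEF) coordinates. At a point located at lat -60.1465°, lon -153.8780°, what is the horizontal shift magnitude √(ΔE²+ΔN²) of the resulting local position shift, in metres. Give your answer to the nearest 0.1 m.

At φ = -60.1465°, λ = -153.8780°: sin φ = -0.867301, cos φ = 0.497784, sin λ = -0.440284, cos λ = -0.897859.
ΔE = −sin λ·ΔX + cos λ·ΔY = −(-0.440284)·(17.0) + (-0.897859)·(8.5) = -0.15 m.
ΔN = −sin φ cos λ·ΔX − sin φ sin λ·ΔY + cos φ·ΔZ = −(-0.867301)(-0.897859)(17.0) − (-0.867301)(-0.440284)(8.5) + (0.497784)(-450.0) = -240.49 m.
Horizontal magnitude = √(ΔE² + ΔN²) = √((-0.15)² + (-240.49)²) = 240.49 m.

240.5 m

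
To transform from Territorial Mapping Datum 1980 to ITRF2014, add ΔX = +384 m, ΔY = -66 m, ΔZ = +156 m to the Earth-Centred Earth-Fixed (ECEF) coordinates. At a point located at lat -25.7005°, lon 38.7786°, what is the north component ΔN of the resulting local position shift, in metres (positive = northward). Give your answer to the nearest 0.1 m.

ΔN = 252.5 m

The local north axis is (−sin φ cos λ, −sin φ sin λ, cos φ), giving ΔN = 129.821 − 17.926 + 140.567 = 252.46 m.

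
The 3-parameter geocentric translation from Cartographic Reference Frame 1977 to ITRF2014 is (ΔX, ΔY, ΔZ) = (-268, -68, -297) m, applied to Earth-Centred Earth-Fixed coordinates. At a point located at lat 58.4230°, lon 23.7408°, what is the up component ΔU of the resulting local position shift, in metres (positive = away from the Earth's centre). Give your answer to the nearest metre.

At φ = 58.4230°, λ = 23.7408°: sin φ = 0.851937, cos φ = 0.523644, sin λ = 0.402600, cos λ = 0.915376.
ΔU = cos φ cos λ·ΔX + cos φ sin λ·ΔY + sin φ·ΔZ = (0.523644)(0.915376)(-268) + (0.523644)(0.402600)(-68) + (0.851937)(-297) = -395.82 m.

ΔU = -396 m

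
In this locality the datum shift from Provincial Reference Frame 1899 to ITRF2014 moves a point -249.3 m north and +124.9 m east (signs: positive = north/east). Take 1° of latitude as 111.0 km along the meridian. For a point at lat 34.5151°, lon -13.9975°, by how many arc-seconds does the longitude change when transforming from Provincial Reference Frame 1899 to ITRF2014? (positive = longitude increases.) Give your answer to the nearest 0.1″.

At latitude 34.5151°, cos φ = 0.823977.
1° of longitude at this latitude = 111.0 × cos φ = 91.46 km, so Δλ = 124.9 / 91461.4 = 0.0013656° = 4.916″.

Δλ = 4.9″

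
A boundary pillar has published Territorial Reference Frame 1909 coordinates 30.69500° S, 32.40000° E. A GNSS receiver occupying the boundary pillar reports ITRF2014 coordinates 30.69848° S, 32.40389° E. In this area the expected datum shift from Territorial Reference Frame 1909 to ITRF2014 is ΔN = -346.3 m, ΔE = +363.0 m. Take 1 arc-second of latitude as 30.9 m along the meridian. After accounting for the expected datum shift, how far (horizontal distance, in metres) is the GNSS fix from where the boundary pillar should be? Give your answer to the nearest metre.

Observed coordinate differences: Δφ = -0.00348°, Δλ = +0.00389°.
Converting to metres (1° lat = 111240 m, cos φ = 0.859897): observed ΔN = -387.1 m, observed ΔE = 372.1 m.
Subtracting the expected shift leaves a residual of -387.1 − (-346.3) = -40.8 m north and 372.1 − (363.0) = 9.1 m east.
Residual distance = √((-40.8)² + 9.1²) = 41.8 m.

42 m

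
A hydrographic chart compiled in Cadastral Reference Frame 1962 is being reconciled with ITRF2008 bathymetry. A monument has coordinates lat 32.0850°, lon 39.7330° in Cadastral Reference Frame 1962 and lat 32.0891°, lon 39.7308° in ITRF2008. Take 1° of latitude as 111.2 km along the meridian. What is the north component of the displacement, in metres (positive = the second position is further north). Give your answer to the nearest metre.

Δφ = 32.0891° − 32.0850° = +0.0041°; Δλ = 39.7308° − 39.7330° = -0.0022°.
ΔN = Δφ × 111200 = 455.9 m; ΔE = Δλ × 111200 × cos(32.0850°) = -0.0022 × 111200 × 0.847261 = -207.3 m.

ΔN = 456 m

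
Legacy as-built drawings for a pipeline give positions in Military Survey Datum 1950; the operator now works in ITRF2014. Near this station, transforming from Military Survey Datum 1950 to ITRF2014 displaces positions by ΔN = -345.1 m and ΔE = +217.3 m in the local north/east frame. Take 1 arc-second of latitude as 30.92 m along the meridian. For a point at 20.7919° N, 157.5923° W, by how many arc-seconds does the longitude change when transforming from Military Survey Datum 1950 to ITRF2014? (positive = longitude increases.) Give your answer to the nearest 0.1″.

Δλ = 7.5″

At latitude 20.7919°, cos φ = 0.934876.
1″ of longitude at this latitude = 30.92 × cos φ = 28.9064 m, so Δλ = 217.3 / 28.9064 = 7.517″.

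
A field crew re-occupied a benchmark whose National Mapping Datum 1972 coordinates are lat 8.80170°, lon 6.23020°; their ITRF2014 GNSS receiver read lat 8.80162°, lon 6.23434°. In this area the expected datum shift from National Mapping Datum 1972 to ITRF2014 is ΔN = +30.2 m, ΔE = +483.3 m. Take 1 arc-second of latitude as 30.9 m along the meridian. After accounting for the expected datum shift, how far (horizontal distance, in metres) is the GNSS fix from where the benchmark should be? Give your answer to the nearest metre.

Observed coordinate differences: Δφ = -0.00008°, Δλ = +0.00414°.
Converting to metres (1° lat = 111240 m, cos φ = 0.988224): observed ΔN = -8.9 m, observed ΔE = 455.1 m.
Subtracting the expected shift leaves a residual of -8.9 − (30.2) = -39.1 m north and 455.1 − (483.3) = -28.2 m east.
Residual distance = √((-39.1)² + (-28.2)²) = 48.2 m.

48 m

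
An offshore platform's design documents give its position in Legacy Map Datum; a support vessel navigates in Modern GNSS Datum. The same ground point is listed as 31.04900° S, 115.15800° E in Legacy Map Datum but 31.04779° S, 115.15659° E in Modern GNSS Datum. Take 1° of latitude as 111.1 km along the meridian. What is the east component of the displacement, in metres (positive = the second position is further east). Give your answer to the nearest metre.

ΔE = -134 m

Δφ = -31.04779° − -31.04900° = +0.00121°; Δλ = 115.15659° − 115.15800° = -0.00141°.
ΔN = Δφ × 111100 = 134.4 m; ΔE = Δλ × 111100 × cos(-31.04900°) = -0.00141 × 111100 × 0.856727 = -134.2 m.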